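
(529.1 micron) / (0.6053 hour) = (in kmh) 8.741e-07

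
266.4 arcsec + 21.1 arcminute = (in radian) 0.007429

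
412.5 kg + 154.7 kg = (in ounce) 2.001e+04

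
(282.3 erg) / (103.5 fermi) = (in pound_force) 6.132e+07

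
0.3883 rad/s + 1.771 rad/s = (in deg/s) 123.7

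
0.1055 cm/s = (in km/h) 0.003798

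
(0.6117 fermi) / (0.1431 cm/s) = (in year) 1.355e-20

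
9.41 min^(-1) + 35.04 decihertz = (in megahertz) 3.661e-06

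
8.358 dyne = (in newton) 8.358e-05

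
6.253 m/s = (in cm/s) 625.3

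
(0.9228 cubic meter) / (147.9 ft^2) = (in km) 6.716e-05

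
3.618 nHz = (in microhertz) 0.003618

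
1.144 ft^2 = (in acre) 2.626e-05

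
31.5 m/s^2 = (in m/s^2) 31.5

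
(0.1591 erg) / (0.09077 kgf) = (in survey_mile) 1.111e-11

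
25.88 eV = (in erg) 4.146e-11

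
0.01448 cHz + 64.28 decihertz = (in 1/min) 385.7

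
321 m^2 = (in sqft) 3455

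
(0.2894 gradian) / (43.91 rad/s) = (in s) 0.0001035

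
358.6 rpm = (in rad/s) 37.55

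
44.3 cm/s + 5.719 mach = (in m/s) 1948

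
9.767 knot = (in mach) 0.01476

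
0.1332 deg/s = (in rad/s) 0.002325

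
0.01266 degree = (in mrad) 0.221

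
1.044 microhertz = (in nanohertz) 1044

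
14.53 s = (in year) 4.607e-07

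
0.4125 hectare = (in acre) 1.019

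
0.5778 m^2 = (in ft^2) 6.219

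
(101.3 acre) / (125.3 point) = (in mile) 5763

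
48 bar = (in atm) 47.37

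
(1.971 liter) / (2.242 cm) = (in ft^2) 0.9463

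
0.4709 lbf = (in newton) 2.095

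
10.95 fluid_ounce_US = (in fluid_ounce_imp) 11.4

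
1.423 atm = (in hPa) 1442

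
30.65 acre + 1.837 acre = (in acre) 32.49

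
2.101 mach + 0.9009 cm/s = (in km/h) 2575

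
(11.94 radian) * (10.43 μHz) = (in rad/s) 0.0001245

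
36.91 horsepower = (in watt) 2.752e+04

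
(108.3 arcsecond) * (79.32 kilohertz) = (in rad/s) 41.65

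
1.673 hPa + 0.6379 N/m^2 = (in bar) 0.001679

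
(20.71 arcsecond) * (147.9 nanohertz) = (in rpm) 1.418e-10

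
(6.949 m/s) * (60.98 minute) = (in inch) 1.001e+06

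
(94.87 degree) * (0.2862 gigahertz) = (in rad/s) 4.739e+08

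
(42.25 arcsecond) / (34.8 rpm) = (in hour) 1.561e-08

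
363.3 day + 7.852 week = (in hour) 1.004e+04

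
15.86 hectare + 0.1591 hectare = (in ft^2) 1.724e+06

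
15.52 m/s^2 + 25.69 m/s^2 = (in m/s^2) 41.21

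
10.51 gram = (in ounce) 0.3707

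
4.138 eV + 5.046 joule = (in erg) 5.046e+07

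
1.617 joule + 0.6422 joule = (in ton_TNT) 5.4e-10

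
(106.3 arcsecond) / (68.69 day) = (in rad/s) 8.684e-11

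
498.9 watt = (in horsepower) 0.669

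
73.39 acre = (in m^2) 2.97e+05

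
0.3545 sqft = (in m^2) 0.03293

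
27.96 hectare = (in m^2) 2.796e+05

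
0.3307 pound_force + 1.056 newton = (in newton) 2.527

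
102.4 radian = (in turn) 16.3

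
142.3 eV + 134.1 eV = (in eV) 276.4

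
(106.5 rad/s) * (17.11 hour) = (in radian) 6.56e+06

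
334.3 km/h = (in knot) 180.5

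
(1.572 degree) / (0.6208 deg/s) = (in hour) 0.0007034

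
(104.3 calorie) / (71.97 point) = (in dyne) 1.719e+09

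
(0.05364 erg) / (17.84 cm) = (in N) 3.007e-08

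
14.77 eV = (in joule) 2.366e-18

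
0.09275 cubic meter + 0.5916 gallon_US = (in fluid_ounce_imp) 3343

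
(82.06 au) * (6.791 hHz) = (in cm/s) 8.337e+17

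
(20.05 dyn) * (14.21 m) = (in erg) 2.849e+04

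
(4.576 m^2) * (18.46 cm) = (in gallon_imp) 185.8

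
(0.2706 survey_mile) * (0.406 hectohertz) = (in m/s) 1.768e+04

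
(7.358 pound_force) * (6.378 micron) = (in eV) 1.303e+15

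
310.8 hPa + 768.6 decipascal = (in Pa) 3.116e+04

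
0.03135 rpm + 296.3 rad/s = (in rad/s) 296.3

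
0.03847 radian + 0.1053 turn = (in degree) 40.11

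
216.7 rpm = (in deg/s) 1300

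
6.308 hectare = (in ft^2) 6.79e+05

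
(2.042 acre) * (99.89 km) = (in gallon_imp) 1.816e+11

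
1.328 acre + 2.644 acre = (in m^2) 1.607e+04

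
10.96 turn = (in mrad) 6.886e+04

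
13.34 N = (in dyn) 1.334e+06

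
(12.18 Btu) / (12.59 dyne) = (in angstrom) 1.021e+18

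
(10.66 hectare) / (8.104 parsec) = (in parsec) 1.382e-29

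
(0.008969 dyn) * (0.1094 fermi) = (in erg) 9.812e-17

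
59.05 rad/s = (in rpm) 563.9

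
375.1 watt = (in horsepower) 0.503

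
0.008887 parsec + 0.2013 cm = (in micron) 2.742e+20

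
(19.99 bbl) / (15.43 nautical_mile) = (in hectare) 1.112e-08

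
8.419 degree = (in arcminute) 505.1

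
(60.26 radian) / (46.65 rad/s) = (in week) 2.136e-06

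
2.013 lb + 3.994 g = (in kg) 0.9171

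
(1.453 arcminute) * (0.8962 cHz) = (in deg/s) 0.000217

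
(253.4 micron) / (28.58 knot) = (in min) 2.872e-07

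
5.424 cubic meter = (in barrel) 34.12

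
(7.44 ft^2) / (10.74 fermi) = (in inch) 2.534e+15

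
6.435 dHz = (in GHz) 6.435e-10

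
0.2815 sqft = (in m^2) 0.02615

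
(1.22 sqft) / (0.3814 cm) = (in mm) 2.972e+04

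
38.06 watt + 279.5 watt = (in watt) 317.6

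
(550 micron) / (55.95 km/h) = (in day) 4.096e-10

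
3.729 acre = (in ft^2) 1.624e+05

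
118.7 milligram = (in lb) 0.0002617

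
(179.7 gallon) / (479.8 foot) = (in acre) 1.149e-06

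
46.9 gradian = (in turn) 0.1173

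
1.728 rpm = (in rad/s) 0.181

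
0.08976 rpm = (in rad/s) 0.0094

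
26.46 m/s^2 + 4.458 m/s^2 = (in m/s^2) 30.92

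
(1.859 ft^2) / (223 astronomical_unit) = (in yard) 5.662e-15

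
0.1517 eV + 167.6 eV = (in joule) 2.688e-17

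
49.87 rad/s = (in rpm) 476.2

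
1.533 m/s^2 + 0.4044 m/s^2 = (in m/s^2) 1.937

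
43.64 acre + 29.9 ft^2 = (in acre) 43.64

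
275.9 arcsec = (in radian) 0.001338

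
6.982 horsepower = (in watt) 5206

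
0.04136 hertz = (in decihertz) 0.4136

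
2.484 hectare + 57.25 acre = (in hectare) 25.65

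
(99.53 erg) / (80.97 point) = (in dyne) 34.84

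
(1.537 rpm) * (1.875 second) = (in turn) 0.04803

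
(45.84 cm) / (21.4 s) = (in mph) 0.04792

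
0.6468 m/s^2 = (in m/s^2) 0.6468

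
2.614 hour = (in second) 9410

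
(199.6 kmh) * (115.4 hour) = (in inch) 9.068e+08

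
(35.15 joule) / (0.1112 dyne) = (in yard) 3.457e+07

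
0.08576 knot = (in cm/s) 4.412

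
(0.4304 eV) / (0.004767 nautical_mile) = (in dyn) 7.811e-16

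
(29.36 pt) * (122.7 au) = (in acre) 4.698e+07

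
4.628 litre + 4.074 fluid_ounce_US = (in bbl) 0.02987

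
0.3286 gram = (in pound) 0.0007244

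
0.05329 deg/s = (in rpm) 0.008882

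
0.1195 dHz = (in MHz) 1.195e-08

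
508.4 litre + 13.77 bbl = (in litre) 2698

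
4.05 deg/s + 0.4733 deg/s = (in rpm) 0.7539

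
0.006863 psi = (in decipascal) 473.2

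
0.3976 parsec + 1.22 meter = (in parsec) 0.3976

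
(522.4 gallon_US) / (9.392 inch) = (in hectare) 0.0008289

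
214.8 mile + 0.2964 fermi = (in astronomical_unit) 2.311e-06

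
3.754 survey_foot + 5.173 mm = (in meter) 1.149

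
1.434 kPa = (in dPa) 1.434e+04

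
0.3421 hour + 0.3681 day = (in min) 550.6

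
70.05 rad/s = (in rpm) 668.9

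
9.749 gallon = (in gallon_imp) 8.118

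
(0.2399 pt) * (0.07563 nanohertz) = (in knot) 1.244e-14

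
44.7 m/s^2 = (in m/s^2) 44.7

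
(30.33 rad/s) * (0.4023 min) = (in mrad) 7.321e+05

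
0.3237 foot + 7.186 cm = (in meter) 0.1705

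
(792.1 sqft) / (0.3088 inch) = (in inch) 3.694e+05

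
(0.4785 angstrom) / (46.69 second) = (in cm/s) 1.025e-10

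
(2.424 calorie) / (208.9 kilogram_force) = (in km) 4.951e-06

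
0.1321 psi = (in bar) 0.009108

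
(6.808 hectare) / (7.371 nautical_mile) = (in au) 3.334e-11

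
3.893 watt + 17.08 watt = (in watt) 20.97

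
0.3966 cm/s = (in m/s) 0.003966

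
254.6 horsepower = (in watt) 1.899e+05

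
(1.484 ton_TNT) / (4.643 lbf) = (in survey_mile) 1.868e+05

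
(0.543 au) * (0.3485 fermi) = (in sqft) 0.0003047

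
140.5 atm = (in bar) 142.4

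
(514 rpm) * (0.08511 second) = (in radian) 4.581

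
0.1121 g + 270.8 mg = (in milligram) 382.9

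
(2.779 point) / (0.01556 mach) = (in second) 0.000185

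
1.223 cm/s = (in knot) 0.02377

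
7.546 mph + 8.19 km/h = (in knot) 10.98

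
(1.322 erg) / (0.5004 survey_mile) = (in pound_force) 3.69e-11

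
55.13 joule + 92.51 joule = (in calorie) 35.29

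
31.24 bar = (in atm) 30.83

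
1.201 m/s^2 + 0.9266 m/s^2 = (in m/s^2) 2.128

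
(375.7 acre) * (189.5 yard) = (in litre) 2.635e+11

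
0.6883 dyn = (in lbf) 1.547e-06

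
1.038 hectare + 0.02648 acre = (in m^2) 1.049e+04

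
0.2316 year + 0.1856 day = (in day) 84.72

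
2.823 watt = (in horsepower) 0.003786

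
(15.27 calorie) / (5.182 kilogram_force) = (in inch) 49.5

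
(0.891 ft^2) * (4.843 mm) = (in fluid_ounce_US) 13.56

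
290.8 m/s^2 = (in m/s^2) 290.8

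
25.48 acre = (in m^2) 1.031e+05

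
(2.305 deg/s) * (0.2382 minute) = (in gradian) 36.6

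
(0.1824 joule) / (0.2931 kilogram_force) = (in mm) 63.46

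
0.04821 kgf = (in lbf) 0.1063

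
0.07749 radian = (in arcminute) 266.4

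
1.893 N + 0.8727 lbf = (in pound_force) 1.298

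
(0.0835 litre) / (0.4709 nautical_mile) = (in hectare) 9.575e-12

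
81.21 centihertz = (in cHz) 81.21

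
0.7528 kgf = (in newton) 7.382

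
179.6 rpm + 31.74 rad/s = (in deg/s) 2896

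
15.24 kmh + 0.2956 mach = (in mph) 234.6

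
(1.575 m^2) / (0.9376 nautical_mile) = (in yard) 0.0009919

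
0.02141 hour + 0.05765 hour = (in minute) 4.744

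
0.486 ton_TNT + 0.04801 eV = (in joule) 2.033e+09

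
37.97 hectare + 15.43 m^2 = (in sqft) 4.087e+06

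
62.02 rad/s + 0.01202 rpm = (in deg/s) 3554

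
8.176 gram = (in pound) 0.01802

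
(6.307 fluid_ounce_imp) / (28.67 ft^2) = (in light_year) 7.111e-21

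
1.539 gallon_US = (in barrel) 0.03664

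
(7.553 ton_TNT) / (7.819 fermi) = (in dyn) 4.042e+29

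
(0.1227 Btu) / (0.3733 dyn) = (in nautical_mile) 1.872e+04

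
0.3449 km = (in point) 9.777e+05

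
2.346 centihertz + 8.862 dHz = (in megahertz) 9.097e-07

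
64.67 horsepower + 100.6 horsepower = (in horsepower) 165.3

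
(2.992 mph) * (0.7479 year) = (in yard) 3.45e+07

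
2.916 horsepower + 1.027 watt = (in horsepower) 2.917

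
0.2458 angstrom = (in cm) 2.458e-09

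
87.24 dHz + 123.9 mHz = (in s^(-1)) 8.848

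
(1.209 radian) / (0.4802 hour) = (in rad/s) 0.0006994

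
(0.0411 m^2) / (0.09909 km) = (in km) 4.148e-07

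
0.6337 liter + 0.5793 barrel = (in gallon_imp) 20.4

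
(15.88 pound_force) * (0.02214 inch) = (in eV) 2.479e+17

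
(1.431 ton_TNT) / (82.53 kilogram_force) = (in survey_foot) 2.427e+07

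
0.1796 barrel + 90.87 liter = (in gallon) 31.55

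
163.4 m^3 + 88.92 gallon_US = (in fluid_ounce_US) 5.537e+06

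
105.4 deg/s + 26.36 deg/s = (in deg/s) 131.8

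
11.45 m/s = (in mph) 25.61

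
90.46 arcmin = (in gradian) 1.675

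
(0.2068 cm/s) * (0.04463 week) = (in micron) 5.582e+07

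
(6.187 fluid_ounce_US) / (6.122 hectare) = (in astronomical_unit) 1.998e-20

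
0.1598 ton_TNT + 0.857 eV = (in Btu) 6.337e+05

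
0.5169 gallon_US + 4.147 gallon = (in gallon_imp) 3.884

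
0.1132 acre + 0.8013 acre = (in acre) 0.9145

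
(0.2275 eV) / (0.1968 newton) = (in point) 5.25e-16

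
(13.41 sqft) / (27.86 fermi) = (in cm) 4.472e+15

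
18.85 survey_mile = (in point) 8.599e+07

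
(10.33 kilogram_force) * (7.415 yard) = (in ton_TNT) 1.642e-07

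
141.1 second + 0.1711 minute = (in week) 0.0002503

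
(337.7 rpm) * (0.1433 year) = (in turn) 2.544e+07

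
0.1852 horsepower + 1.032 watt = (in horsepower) 0.1866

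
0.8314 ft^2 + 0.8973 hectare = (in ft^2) 9.659e+04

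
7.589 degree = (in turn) 0.02108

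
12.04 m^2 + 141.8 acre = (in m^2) 5.739e+05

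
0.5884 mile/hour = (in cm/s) 26.3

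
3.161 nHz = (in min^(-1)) 1.897e-07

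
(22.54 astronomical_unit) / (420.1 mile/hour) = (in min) 2.992e+08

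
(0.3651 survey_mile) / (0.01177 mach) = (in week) 0.0002424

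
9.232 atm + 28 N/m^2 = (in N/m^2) 9.355e+05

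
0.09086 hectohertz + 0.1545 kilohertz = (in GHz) 1.636e-07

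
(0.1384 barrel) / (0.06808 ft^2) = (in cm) 347.9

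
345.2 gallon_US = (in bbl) 8.219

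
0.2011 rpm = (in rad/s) 0.02106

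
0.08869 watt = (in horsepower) 0.0001189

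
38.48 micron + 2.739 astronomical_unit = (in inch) 1.613e+13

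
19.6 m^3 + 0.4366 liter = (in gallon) 5178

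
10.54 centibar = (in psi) 1.529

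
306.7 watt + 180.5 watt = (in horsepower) 0.6533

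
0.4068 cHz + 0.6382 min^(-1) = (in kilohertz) 1.47e-05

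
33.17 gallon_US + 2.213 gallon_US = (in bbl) 0.8425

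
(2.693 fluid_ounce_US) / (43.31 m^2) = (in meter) 1.839e-06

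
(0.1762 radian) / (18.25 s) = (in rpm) 0.0922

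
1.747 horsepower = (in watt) 1303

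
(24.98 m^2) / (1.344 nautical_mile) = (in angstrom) 1.004e+08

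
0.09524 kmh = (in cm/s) 2.646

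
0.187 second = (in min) 0.003117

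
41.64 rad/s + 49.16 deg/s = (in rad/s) 42.5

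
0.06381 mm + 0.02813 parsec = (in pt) 2.46e+18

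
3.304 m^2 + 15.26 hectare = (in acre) 37.71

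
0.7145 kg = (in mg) 7.145e+05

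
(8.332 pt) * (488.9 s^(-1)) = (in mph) 3.215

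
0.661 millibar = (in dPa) 661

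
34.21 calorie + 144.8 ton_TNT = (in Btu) 5.742e+08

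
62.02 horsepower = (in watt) 4.625e+04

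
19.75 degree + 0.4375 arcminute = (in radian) 0.3448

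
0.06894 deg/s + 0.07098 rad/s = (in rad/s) 0.07218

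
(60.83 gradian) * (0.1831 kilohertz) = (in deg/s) 1.002e+04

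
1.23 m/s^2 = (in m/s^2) 1.23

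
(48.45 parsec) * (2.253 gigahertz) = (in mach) 9.892e+24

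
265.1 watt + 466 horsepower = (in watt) 3.478e+05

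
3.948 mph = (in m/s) 1.765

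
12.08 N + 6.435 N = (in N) 18.52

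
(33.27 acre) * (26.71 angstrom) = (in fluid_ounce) 12.16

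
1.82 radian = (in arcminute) 6257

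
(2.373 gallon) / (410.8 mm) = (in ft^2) 0.2354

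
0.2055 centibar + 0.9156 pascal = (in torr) 1.548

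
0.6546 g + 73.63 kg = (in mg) 7.363e+07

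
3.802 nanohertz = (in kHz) 3.802e-12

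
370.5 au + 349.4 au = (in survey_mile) 6.692e+10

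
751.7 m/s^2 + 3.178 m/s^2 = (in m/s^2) 754.9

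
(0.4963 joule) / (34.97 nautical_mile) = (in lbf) 1.723e-06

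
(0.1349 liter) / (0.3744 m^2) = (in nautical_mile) 1.946e-07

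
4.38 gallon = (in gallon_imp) 3.647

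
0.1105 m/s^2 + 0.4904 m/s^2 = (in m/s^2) 0.6009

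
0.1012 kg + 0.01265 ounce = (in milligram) 1.016e+05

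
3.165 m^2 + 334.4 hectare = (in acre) 826.3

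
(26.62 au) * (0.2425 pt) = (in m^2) 3.407e+08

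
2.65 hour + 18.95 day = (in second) 1.647e+06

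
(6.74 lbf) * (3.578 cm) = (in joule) 1.073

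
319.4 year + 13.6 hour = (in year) 319.4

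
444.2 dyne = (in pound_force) 0.0009986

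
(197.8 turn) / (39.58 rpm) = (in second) 299.8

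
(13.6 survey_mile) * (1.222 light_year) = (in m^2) 2.53e+20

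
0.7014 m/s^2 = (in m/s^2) 0.7014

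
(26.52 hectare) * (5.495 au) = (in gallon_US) 5.759e+19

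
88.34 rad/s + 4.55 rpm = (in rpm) 848.1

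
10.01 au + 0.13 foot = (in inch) 5.896e+13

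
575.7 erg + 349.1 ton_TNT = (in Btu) 1.384e+09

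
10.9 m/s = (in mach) 0.03201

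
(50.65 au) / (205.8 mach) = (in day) 1251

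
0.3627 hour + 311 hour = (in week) 1.853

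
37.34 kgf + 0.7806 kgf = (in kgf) 38.12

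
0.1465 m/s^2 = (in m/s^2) 0.1465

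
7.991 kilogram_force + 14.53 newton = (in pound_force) 20.88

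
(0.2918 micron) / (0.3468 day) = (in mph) 2.178e-11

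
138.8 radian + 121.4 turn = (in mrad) 9.016e+05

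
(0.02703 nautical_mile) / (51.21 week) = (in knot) 3.142e-06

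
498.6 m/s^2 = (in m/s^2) 498.6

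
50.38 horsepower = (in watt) 3.757e+04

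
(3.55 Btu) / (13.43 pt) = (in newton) 7.905e+05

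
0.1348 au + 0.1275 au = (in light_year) 4.148e-06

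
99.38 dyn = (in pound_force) 0.0002234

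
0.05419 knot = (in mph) 0.06236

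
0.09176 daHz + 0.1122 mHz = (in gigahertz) 9.177e-10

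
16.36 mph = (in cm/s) 731.4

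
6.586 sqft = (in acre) 0.0001512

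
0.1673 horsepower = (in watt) 124.8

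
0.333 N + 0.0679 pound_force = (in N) 0.635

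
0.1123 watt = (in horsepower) 0.0001506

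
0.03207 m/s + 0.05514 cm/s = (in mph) 0.07297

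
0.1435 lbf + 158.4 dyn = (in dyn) 6.399e+04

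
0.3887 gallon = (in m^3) 0.001471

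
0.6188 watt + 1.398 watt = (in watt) 2.017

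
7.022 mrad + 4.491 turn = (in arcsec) 5.822e+06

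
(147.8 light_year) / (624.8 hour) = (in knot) 1.208e+12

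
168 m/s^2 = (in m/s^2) 168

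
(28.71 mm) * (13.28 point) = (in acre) 3.324e-08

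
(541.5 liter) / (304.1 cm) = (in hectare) 1.781e-05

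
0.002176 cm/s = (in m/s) 2.176e-05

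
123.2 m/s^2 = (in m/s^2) 123.2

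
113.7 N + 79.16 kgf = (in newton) 890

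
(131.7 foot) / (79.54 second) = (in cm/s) 50.47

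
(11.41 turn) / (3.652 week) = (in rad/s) 3.246e-05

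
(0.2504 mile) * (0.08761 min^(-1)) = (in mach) 0.001728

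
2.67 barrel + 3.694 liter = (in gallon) 113.1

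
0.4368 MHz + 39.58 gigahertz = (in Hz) 3.958e+10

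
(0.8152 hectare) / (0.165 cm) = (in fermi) 4.941e+21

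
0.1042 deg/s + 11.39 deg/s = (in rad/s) 0.2006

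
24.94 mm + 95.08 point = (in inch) 2.302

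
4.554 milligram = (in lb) 1.004e-05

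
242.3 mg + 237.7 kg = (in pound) 524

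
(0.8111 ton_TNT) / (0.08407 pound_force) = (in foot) 2.977e+10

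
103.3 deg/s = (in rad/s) 1.803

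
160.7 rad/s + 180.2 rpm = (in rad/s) 179.6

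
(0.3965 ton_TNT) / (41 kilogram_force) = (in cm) 4.126e+08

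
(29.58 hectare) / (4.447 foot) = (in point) 6.186e+08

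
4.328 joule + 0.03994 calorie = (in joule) 4.495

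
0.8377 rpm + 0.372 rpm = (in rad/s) 0.1267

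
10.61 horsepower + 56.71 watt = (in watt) 7969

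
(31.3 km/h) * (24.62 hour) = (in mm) 7.706e+08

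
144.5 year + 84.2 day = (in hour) 1.268e+06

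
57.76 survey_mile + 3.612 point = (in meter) 9.296e+04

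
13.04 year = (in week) 679.9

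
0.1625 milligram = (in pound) 3.583e-07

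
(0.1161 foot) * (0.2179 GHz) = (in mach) 2.265e+04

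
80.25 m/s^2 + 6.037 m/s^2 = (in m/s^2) 86.29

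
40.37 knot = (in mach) 0.06099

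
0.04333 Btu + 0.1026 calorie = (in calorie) 11.03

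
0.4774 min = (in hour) 0.007957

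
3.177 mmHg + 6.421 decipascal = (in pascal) 424.2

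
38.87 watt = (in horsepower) 0.05213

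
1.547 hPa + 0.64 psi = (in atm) 0.04508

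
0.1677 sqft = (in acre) 3.85e-06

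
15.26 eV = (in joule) 2.445e-18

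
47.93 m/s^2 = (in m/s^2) 47.93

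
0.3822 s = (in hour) 0.0001062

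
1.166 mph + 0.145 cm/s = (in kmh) 1.882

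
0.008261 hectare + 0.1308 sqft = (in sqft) 889.3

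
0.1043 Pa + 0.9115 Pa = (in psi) 0.0001473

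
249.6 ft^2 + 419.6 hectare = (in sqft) 4.517e+07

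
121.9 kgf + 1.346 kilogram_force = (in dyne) 1.209e+08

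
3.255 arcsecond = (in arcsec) 3.255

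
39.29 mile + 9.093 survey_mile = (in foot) 2.555e+05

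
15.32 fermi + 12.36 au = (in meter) 1.849e+12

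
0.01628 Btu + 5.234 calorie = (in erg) 3.908e+08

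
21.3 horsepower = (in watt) 1.588e+04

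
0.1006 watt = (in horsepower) 0.0001349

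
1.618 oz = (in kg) 0.04587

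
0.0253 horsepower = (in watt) 18.87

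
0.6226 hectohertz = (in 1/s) 62.26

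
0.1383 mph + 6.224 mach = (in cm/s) 2.119e+05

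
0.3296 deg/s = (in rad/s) 0.005753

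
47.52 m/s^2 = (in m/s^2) 47.52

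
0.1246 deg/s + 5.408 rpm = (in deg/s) 32.57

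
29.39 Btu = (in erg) 3.101e+11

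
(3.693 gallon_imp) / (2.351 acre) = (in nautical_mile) 9.528e-10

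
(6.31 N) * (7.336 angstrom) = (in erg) 0.04629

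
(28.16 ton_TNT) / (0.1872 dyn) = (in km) 6.294e+13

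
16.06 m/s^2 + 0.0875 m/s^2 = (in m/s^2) 16.15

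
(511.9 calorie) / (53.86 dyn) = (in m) 3.977e+06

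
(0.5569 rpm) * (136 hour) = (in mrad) 2.855e+07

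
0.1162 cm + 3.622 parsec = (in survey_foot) 3.667e+17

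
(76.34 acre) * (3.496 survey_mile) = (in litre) 1.738e+12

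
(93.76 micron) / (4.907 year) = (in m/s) 6.059e-13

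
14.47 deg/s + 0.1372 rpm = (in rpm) 2.549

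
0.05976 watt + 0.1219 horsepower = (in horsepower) 0.122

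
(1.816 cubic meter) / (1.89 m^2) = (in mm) 960.8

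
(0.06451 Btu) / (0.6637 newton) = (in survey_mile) 0.06372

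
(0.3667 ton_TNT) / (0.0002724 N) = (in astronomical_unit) 37.65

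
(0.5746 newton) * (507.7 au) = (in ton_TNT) 1.043e+04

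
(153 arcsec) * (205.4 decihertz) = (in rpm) 0.1455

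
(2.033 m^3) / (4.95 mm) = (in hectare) 0.04107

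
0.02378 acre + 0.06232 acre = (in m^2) 348.4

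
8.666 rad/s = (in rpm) 82.75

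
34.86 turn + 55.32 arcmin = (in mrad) 2.19e+05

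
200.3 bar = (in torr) 1.502e+05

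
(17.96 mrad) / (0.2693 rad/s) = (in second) 0.06669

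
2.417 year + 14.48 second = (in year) 2.417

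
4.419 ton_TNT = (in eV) 1.154e+29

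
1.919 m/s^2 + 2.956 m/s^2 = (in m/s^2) 4.875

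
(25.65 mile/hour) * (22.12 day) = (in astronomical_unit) 0.0001465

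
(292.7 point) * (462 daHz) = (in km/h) 1717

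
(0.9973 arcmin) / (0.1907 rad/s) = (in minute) 2.535e-05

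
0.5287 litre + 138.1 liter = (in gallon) 36.62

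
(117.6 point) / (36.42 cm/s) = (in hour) 3.164e-05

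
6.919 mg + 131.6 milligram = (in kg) 0.0001385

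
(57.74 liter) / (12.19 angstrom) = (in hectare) 4737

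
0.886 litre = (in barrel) 0.005573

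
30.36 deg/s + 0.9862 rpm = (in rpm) 6.046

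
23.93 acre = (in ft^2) 1.042e+06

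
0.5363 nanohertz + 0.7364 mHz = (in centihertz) 0.07364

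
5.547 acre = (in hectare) 2.245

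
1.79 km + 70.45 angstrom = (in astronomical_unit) 1.197e-08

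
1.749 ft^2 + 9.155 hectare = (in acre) 22.62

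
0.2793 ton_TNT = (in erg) 1.169e+16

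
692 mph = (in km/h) 1114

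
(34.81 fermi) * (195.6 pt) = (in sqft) 2.585e-14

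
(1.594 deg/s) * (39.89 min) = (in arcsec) 1.373e+07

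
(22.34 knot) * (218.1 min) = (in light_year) 1.59e-11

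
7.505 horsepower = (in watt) 5596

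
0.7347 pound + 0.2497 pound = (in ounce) 15.75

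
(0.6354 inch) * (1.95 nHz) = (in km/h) 1.133e-10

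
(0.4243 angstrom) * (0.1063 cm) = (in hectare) 4.51e-18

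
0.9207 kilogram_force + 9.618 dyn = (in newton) 9.029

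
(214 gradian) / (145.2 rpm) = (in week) 3.655e-07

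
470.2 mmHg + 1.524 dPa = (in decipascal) 6.269e+05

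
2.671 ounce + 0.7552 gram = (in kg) 0.07648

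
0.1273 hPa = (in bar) 0.0001273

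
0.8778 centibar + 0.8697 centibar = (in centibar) 1.748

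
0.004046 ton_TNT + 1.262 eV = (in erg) 1.693e+14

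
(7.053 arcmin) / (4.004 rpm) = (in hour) 1.359e-06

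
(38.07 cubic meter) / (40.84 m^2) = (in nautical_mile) 0.0005033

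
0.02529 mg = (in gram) 2.529e-05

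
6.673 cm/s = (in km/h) 0.2402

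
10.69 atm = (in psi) 157.1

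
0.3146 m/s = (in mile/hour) 0.7037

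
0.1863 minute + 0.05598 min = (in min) 0.2423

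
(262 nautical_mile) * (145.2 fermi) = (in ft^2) 7.584e-07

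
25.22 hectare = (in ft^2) 2.715e+06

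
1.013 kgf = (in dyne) 9.934e+05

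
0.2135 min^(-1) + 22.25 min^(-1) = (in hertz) 0.3744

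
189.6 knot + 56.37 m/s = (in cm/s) 1.539e+04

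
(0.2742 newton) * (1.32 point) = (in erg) 1277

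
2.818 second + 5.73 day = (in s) 4.951e+05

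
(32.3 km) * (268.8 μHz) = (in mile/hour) 19.42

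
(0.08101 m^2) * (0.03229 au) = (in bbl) 2.461e+09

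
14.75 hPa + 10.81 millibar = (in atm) 0.02523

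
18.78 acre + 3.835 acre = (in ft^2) 9.851e+05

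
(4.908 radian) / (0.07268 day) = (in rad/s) 0.0007816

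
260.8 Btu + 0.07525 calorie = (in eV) 1.717e+24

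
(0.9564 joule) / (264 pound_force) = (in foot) 0.002672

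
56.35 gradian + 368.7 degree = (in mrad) 7320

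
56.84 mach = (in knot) 3.762e+04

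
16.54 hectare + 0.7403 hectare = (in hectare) 17.28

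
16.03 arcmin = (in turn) 0.0007421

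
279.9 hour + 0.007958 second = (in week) 1.666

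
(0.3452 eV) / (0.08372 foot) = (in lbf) 4.872e-19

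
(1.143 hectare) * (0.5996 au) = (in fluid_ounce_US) 3.467e+19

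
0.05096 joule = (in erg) 5.096e+05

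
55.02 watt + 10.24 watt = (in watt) 65.26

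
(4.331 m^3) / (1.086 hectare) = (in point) 1.13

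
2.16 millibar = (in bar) 0.00216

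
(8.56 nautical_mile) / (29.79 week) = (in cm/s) 0.08799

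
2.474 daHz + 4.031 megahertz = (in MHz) 4.031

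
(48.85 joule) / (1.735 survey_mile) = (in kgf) 0.001784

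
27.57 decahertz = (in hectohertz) 2.757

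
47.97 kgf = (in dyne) 4.704e+07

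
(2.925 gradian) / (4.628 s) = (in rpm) 0.0948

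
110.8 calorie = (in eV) 2.893e+21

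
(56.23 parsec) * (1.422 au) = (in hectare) 3.691e+25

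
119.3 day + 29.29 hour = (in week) 17.22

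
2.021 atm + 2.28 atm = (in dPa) 4.358e+06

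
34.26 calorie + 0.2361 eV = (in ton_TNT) 3.426e-08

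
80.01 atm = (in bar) 81.07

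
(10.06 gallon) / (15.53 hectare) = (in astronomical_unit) 1.639e-18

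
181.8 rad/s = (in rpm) 1736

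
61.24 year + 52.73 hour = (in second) 1.931e+09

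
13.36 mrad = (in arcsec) 2756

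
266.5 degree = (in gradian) 296.1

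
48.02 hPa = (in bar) 0.04802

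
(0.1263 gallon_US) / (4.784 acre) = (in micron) 0.02469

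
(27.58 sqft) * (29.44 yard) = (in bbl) 433.8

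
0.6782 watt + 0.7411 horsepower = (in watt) 553.3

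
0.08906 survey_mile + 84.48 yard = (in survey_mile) 0.1371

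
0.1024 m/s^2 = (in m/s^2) 0.1024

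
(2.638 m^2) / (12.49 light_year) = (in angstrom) 2.232e-07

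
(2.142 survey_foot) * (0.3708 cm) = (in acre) 5.982e-07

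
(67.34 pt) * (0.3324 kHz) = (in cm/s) 789.7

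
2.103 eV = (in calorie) 8.053e-20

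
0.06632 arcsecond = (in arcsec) 0.06632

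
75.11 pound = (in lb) 75.11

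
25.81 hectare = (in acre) 63.78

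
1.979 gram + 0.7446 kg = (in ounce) 26.33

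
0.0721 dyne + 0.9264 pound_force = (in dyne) 4.121e+05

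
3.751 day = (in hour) 90.02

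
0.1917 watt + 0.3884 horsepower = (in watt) 289.8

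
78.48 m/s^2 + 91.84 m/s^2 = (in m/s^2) 170.3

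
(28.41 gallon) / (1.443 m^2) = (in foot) 0.2445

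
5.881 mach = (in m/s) 2002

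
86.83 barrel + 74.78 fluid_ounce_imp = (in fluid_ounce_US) 4.669e+05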